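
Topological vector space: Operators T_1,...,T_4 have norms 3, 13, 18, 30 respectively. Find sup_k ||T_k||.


By the Uniform Boundedness Principle, the supremum of norms is finite.
sup_k ||T_k|| = max(3, 13, 18, 30) = 30

30


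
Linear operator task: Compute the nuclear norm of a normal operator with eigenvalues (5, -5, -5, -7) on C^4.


For a normal operator, singular values equal |eigenvalues|.
Trace norm = sum |lambda_i| = 5 + 5 + 5 + 7
= 22

22


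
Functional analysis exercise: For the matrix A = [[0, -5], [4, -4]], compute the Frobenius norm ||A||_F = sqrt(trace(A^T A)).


||A||_F^2 = sum a_ij^2
= 0^2 + (-5)^2 + 4^2 + (-4)^2
= 0 + 25 + 16 + 16 = 57
||A||_F = sqrt(57) = 7.5498

7.5498


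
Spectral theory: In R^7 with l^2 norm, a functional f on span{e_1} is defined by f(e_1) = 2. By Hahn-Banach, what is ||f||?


The norm of f is given by ||f|| = sup_{||x||=1} |f(x)|.
On span{e_1}, ||e_1|| = 1, so ||f|| = |f(e_1)| / ||e_1||
= |2| / 1 = 2.0000

2.0000


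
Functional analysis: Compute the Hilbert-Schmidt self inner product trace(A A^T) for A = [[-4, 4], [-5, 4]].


trace(A * A^T) = sum of squares of all entries
= (-4)^2 + 4^2 + (-5)^2 + 4^2
= 16 + 16 + 25 + 16
= 73

73


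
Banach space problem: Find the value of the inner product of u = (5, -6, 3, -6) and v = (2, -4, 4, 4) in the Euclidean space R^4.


Computing the standard inner product <u, v> = sum u_i * v_i
= 5*2 + -6*-4 + 3*4 + -6*4
= 10 + 24 + 12 + -24
= 22

22


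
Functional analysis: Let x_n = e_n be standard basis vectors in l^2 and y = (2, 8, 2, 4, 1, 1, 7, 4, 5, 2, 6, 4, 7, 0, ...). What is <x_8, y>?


x_8 = e_8 is the standard basis vector with 1 in position 8.
<x_8, y> = y_8 = 4
As n -> infinity, <x_n, y> -> 0, confirming weak convergence of (x_n) to 0.

4


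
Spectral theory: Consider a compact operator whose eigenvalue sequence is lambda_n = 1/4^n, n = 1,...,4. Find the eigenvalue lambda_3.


The eigenvalue formula gives lambda_3 = 1/4^3
= 1/64
= 0.0156

0.0156


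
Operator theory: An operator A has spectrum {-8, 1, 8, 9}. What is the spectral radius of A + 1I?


Spectrum of A + 1I = {-7, 2, 9, 10}
Spectral radius = max |lambda| over the shifted spectrum
= max(7, 2, 9, 10) = 10

10


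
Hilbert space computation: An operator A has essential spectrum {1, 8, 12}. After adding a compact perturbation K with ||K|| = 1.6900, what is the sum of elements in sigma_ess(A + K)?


By Weyl's theorem, the essential spectrum is invariant under compact perturbations.
sigma_ess(A + K) = sigma_ess(A) = {1, 8, 12}
Sum = 1 + 8 + 12 = 21

21


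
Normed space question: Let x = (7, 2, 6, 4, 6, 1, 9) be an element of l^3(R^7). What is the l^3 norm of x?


The l^3 norm = (sum |x_i|^3)^(1/3)
Sum of 3th powers = 343 + 8 + 216 + 64 + 216 + 1 + 729 = 1577
||x||_3 = (1577)^(1/3) = 11.6398

11.6398


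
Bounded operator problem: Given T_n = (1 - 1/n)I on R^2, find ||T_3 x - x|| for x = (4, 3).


T_3 x - x = (1 - 1/3)x - x = -x/3
||x|| = sqrt(25) = 5.0000
||T_3 x - x|| = ||x||/3 = 5.0000/3 = 1.6667

1.6667


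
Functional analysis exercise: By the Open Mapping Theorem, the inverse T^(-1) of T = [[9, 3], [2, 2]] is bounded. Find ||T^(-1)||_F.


det(T) = 9*2 - 3*2 = 12
T^(-1) = (1/12) * [[2, -3], [-2, 9]] = [[0.1667, -0.2500], [-0.1667, 0.7500]]
||T^(-1)||_F^2 = 0.1667^2 + (-0.2500)^2 + (-0.1667)^2 + 0.7500^2 = 0.6806
||T^(-1)||_F = sqrt(0.6806) = 0.8250

0.8250


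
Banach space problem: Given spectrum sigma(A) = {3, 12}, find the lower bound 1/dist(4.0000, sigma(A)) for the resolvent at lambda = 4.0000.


dist(4.0000, {3, 12}) = min(|4.0000 - 3|, |4.0000 - 12|)
= min(1.0000, 8.0000) = 1.0000
Resolvent bound = 1/1.0000 = 1.0000

1.0000


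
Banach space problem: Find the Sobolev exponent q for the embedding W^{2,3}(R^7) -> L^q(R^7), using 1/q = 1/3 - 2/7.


Using the Sobolev embedding formula: 1/q = 1/p - k/n
1/q = 1/3 - 2/7 = 1/21
q = 1/(1/21) = 21

21.0000


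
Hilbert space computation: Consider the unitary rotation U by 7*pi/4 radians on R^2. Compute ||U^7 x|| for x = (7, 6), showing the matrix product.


U is a rotation by theta = 7*pi/4
U^7 = rotation by 7*theta = 49*pi/4 = 1*pi/4 (mod 2*pi)
cos(1*pi/4) = 0.7071, sin(1*pi/4) = 0.7071
U^7 x = (0.7071 * 7 - 0.7071 * 6, 0.7071 * 7 + 0.7071 * 6)
= (0.7071, 9.1924)
||U^7 x|| = sqrt(0.7071^2 + 9.1924^2) = sqrt(85.0000) = 9.2195

9.2195


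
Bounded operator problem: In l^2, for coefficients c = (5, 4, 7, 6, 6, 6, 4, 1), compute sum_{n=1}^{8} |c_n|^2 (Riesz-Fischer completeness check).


sum |c_n|^2 = 5^2 + 4^2 + 7^2 + 6^2 + 6^2 + 6^2 + 4^2 + 1^2
= 25 + 16 + 49 + 36 + 36 + 36 + 16 + 1
= 215

215


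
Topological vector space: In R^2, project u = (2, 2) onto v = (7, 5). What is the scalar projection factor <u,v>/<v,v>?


Computing <u,v> = 2*7 + 2*5 = 24
Computing <v,v> = 7^2 + 5^2 = 74
Projection coefficient = 24/74 = 0.3243

0.3243


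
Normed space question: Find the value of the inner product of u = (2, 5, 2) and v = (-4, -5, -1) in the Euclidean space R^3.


Computing the standard inner product <u, v> = sum u_i * v_i
= 2*-4 + 5*-5 + 2*-1
= -8 + -25 + -2
= -35

-35


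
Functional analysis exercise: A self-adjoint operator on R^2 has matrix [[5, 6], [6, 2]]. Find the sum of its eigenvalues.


For a self-adjoint (symmetric) matrix, the eigenvalues are real.
The sum of eigenvalues equals the trace of the matrix.
trace = 5 + 2 = 7

7


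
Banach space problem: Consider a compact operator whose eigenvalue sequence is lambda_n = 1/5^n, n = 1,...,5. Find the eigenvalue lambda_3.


The eigenvalue formula gives lambda_3 = 1/5^3
= 1/125
= 0.0080

0.0080


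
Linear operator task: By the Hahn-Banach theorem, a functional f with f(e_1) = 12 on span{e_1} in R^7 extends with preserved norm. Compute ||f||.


The norm of f is given by ||f|| = sup_{||x||=1} |f(x)|.
On span{e_1}, ||e_1|| = 1, so ||f|| = |f(e_1)| / ||e_1||
= |12| / 1 = 12.0000

12.0000


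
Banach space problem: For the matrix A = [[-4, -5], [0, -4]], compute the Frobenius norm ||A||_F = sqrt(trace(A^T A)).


||A||_F^2 = sum a_ij^2
= (-4)^2 + (-5)^2 + 0^2 + (-4)^2
= 16 + 25 + 0 + 16 = 57
||A||_F = sqrt(57) = 7.5498

7.5498


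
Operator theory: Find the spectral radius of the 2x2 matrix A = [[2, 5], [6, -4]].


For a 2x2 matrix, eigenvalues satisfy lambda^2 - (trace)*lambda + det = 0
trace = 2 + -4 = -2
det = 2*-4 - 5*6 = -38
discriminant = (-2)^2 - 4*(-38) = 156
spectral radius = max |eigenvalue| = 7.2450

7.2450


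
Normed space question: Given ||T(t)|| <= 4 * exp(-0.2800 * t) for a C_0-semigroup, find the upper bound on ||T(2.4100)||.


||T(2.4100)|| <= 4 * exp(-0.2800 * 2.4100)
= 4 * exp(-0.6748)
= 4 * 0.5093
= 2.0370

2.0370


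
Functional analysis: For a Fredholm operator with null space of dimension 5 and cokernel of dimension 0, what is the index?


The Fredholm index is defined as ind(T) = dim(ker T) - dim(coker T)
= 5 - 0
= 5

5


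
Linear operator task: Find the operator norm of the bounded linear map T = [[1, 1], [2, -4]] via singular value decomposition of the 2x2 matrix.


A^T A = [[5, -7], [-7, 17]]
trace(A^T A) = 22, det(A^T A) = 36
discriminant = 22^2 - 4*36 = 340
Largest eigenvalue of A^T A = (trace + sqrt(disc))/2 = 20.2195
||T|| = sqrt(20.2195) = 4.4966

4.4966


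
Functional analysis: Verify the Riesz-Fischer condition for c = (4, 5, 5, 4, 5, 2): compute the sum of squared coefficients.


sum |c_n|^2 = 4^2 + 5^2 + 5^2 + 4^2 + 5^2 + 2^2
= 16 + 25 + 25 + 16 + 25 + 4
= 111

111


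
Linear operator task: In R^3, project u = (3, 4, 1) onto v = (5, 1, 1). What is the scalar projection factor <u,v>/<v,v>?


Computing <u,v> = 3*5 + 4*1 + 1*1 = 20
Computing <v,v> = 5^2 + 1^2 + 1^2 = 27
Projection coefficient = 20/27 = 0.7407

0.7407


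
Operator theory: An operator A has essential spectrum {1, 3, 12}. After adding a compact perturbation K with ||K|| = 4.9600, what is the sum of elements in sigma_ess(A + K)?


By Weyl's theorem, the essential spectrum is invariant under compact perturbations.
sigma_ess(A + K) = sigma_ess(A) = {1, 3, 12}
Sum = 1 + 3 + 12 = 16

16


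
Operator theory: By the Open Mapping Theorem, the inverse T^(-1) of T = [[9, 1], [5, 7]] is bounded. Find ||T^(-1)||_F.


det(T) = 9*7 - 1*5 = 58
T^(-1) = (1/58) * [[7, -1], [-5, 9]] = [[0.1207, -0.0172], [-0.0862, 0.1552]]
||T^(-1)||_F^2 = 0.1207^2 + (-0.0172)^2 + (-0.0862)^2 + 0.1552^2 = 0.0464
||T^(-1)||_F = sqrt(0.0464) = 0.2153

0.2153


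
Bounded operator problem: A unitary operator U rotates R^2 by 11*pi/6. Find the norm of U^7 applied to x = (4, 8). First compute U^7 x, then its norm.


U is a rotation by theta = 11*pi/6
U^7 = rotation by 7*theta = 77*pi/6 = 5*pi/6 (mod 2*pi)
cos(5*pi/6) = -0.8660, sin(5*pi/6) = 0.5000
U^7 x = (-0.8660 * 4 - 0.5000 * 8, 0.5000 * 4 + -0.8660 * 8)
= (-7.4641, -4.9282)
||U^7 x|| = sqrt((-7.4641)^2 + (-4.9282)^2) = sqrt(80.0000) = 8.9443

8.9443


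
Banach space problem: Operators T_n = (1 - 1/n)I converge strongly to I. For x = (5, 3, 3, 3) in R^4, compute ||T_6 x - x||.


T_6 x - x = (1 - 1/6)x - x = -x/6
||x|| = sqrt(52) = 7.2111
||T_6 x - x|| = ||x||/6 = 7.2111/6 = 1.2019

1.2019


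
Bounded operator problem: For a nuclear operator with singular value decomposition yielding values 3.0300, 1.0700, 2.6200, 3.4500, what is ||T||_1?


The nuclear norm is the sum of all singular values.
||T||_1 = 3.0300 + 1.0700 + 2.6200 + 3.4500
= 10.1700

10.1700


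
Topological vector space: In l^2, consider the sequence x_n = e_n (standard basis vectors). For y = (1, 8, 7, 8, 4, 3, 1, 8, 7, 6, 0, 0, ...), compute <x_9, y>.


x_9 = e_9 is the standard basis vector with 1 in position 9.
<x_9, y> = y_9 = 7
As n -> infinity, <x_n, y> -> 0, confirming weak convergence of (x_n) to 0.

7


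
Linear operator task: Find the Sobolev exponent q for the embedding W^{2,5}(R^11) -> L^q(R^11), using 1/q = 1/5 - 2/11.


Using the Sobolev embedding formula: 1/q = 1/p - k/n
1/q = 1/5 - 2/11 = 1/55
q = 1/(1/55) = 55

55.0000


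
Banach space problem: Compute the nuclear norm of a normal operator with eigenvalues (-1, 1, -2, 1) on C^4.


For a normal operator, singular values equal |eigenvalues|.
Trace norm = sum |lambda_i| = 1 + 1 + 2 + 1
= 5

5


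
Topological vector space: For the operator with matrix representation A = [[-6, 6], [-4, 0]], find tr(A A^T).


trace(A * A^T) = sum of squares of all entries
= (-6)^2 + 6^2 + (-4)^2 + 0^2
= 36 + 36 + 16 + 0
= 88

88


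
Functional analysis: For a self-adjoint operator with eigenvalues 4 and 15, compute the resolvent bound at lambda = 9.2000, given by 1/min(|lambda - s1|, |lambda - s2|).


dist(9.2000, {4, 15}) = min(|9.2000 - 4|, |9.2000 - 15|)
= min(5.2000, 5.8000) = 5.2000
Resolvent bound = 1/5.2000 = 0.1923

0.1923


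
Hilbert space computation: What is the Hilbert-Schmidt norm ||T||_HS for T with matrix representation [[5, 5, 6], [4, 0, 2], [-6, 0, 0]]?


The Hilbert-Schmidt norm is sqrt(sum of squares of all entries).
Sum of squares = 5^2 + 5^2 + 6^2 + 4^2 + 0^2 + 2^2 + (-6)^2 + 0^2 + 0^2
= 25 + 25 + 36 + 16 + 0 + 4 + 36 + 0 + 0 = 142
||T||_HS = sqrt(142) = 11.9164

11.9164


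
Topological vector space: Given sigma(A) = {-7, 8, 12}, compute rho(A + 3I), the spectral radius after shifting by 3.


Spectrum of A + 3I = {-4, 11, 15}
Spectral radius = max |lambda| over the shifted spectrum
= max(4, 11, 15) = 15

15


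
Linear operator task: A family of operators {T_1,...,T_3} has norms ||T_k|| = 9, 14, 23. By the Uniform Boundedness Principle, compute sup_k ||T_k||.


By the Uniform Boundedness Principle, the supremum of norms is finite.
sup_k ||T_k|| = max(9, 14, 23) = 23

23


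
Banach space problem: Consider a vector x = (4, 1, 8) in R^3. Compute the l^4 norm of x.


The l^4 norm = (sum |x_i|^4)^(1/4)
Sum of 4th powers = 256 + 1 + 4096 = 4353
||x||_4 = (4353)^(1/4) = 8.1226

8.1226


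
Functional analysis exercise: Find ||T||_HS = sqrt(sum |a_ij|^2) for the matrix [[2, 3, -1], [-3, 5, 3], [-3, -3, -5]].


The Hilbert-Schmidt norm is sqrt(sum of squares of all entries).
Sum of squares = 2^2 + 3^2 + (-1)^2 + (-3)^2 + 5^2 + 3^2 + (-3)^2 + (-3)^2 + (-5)^2
= 4 + 9 + 1 + 9 + 25 + 9 + 9 + 9 + 25 = 100
||T||_HS = sqrt(100) = 10.0000

10.0000


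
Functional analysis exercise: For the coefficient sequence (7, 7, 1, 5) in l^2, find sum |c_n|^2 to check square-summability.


sum |c_n|^2 = 7^2 + 7^2 + 1^2 + 5^2
= 49 + 49 + 1 + 25
= 124

124


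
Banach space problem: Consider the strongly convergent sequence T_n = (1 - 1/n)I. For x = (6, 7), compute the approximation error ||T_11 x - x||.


T_11 x - x = (1 - 1/11)x - x = -x/11
||x|| = sqrt(85) = 9.2195
||T_11 x - x|| = ||x||/11 = 9.2195/11 = 0.8381

0.8381


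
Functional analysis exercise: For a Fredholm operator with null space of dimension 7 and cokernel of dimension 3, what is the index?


The Fredholm index is defined as ind(T) = dim(ker T) - dim(coker T)
= 7 - 3
= 4

4


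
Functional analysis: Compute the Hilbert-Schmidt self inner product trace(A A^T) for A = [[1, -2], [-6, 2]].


trace(A * A^T) = sum of squares of all entries
= 1^2 + (-2)^2 + (-6)^2 + 2^2
= 1 + 4 + 36 + 4
= 45

45


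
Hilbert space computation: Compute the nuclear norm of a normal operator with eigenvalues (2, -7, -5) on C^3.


For a normal operator, singular values equal |eigenvalues|.
Trace norm = sum |lambda_i| = 2 + 7 + 5
= 14

14


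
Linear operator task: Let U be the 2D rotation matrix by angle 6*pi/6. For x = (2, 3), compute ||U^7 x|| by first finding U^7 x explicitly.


U is a rotation by theta = 6*pi/6
U^7 = rotation by 7*theta = 42*pi/6 = 6*pi/6 (mod 2*pi)
cos(6*pi/6) = -1.0000, sin(6*pi/6) = 0.0000
U^7 x = (-1.0000 * 2 - 0.0000 * 3, 0.0000 * 2 + -1.0000 * 3)
= (-2.0000, -3.0000)
||U^7 x|| = sqrt((-2.0000)^2 + (-3.0000)^2) = sqrt(13.0000) = 3.6056

3.6056


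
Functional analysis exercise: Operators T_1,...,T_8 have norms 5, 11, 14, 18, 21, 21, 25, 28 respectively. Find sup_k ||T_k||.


By the Uniform Boundedness Principle, the supremum of norms is finite.
sup_k ||T_k|| = max(5, 11, 14, 18, 21, 21, 25, 28) = 28

28


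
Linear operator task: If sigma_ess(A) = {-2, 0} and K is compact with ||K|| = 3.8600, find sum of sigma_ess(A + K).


By Weyl's theorem, the essential spectrum is invariant under compact perturbations.
sigma_ess(A + K) = sigma_ess(A) = {-2, 0}
Sum = -2 + 0 = -2

-2


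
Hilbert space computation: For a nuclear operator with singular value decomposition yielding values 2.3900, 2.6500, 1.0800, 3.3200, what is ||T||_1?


The nuclear norm is the sum of all singular values.
||T||_1 = 2.3900 + 2.6500 + 1.0800 + 3.3200
= 9.4400

9.4400


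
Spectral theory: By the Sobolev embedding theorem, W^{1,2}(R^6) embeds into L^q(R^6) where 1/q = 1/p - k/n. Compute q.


Using the Sobolev embedding formula: 1/q = 1/p - k/n
1/q = 1/2 - 1/6 = 1/3
q = 1/(1/3) = 3

3.0000


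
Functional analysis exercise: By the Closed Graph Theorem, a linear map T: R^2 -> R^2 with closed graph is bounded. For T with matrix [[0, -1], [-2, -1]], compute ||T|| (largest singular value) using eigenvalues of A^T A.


A^T A = [[4, 2], [2, 2]]
trace(A^T A) = 6, det(A^T A) = 4
discriminant = 6^2 - 4*4 = 20
Largest eigenvalue of A^T A = (trace + sqrt(disc))/2 = 5.2361
||T|| = sqrt(5.2361) = 2.2882

2.2882


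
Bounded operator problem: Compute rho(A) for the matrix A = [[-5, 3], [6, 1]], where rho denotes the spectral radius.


For a 2x2 matrix, eigenvalues satisfy lambda^2 - (trace)*lambda + det = 0
trace = -5 + 1 = -4
det = -5*1 - 3*6 = -23
discriminant = (-4)^2 - 4*(-23) = 108
spectral radius = max |eigenvalue| = 7.1962

7.1962


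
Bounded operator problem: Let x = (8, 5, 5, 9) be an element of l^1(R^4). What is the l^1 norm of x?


The l^1 norm equals the sum of absolute values of all components.
||x||_1 = 8 + 5 + 5 + 9
= 27

27.0000


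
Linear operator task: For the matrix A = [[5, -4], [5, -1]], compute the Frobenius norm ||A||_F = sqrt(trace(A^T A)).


||A||_F^2 = sum a_ij^2
= 5^2 + (-4)^2 + 5^2 + (-1)^2
= 25 + 16 + 25 + 1 = 67
||A||_F = sqrt(67) = 8.1854

8.1854


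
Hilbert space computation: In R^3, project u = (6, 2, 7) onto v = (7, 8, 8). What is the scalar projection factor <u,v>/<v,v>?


Computing <u,v> = 6*7 + 2*8 + 7*8 = 114
Computing <v,v> = 7^2 + 8^2 + 8^2 = 177
Projection coefficient = 114/177 = 0.6441

0.6441


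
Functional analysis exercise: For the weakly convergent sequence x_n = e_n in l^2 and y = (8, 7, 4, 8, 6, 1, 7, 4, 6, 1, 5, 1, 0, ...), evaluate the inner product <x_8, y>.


x_8 = e_8 is the standard basis vector with 1 in position 8.
<x_8, y> = y_8 = 4
As n -> infinity, <x_n, y> -> 0, confirming weak convergence of (x_n) to 0.

4


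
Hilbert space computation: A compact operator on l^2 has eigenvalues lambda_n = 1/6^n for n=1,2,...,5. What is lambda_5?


The eigenvalue formula gives lambda_5 = 1/6^5
= 1/7776
= 1.2860e-04

1.2860e-04


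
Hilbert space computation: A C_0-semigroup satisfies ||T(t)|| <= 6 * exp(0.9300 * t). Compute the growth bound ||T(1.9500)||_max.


||T(1.9500)|| <= 6 * exp(0.9300 * 1.9500)
= 6 * exp(1.8135)
= 6 * 6.1319
= 36.7912

36.7912


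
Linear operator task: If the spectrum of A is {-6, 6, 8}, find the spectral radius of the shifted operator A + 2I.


Spectrum of A + 2I = {-4, 8, 10}
Spectral radius = max |lambda| over the shifted spectrum
= max(4, 8, 10) = 10

10


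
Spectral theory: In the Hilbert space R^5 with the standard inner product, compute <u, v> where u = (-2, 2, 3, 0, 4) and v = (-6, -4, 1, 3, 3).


Computing the standard inner product <u, v> = sum u_i * v_i
= -2*-6 + 2*-4 + 3*1 + 0*3 + 4*3
= 12 + -8 + 3 + 0 + 12
= 19

19


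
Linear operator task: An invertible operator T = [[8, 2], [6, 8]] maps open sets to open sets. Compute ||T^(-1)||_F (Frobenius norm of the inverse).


det(T) = 8*8 - 2*6 = 52
T^(-1) = (1/52) * [[8, -2], [-6, 8]] = [[0.1538, -0.0385], [-0.1154, 0.1538]]
||T^(-1)||_F^2 = 0.1538^2 + (-0.0385)^2 + (-0.1154)^2 + 0.1538^2 = 0.0621
||T^(-1)||_F = sqrt(0.0621) = 0.2493

0.2493


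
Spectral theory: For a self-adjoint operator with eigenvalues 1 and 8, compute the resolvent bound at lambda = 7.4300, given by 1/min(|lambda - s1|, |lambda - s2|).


dist(7.4300, {1, 8}) = min(|7.4300 - 1|, |7.4300 - 8|)
= min(6.4300, 0.5700) = 0.5700
Resolvent bound = 1/0.5700 = 1.7544

1.7544


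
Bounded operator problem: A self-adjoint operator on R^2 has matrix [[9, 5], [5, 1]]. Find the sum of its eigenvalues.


For a self-adjoint (symmetric) matrix, the eigenvalues are real.
The sum of eigenvalues equals the trace of the matrix.
trace = 9 + 1 = 10

10


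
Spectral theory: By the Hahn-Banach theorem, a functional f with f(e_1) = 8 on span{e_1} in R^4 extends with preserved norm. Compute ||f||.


The norm of f is given by ||f|| = sup_{||x||=1} |f(x)|.
On span{e_1}, ||e_1|| = 1, so ||f|| = |f(e_1)| / ||e_1||
= |8| / 1 = 8.0000

8.0000


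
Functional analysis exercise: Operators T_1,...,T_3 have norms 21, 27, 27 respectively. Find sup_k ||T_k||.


By the Uniform Boundedness Principle, the supremum of norms is finite.
sup_k ||T_k|| = max(21, 27, 27) = 27

27


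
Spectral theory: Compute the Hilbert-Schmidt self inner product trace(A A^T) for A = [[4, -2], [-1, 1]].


trace(A * A^T) = sum of squares of all entries
= 4^2 + (-2)^2 + (-1)^2 + 1^2
= 16 + 4 + 1 + 1
= 22

22


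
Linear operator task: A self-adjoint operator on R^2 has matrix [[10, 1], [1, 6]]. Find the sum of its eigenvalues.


For a self-adjoint (symmetric) matrix, the eigenvalues are real.
The sum of eigenvalues equals the trace of the matrix.
trace = 10 + 6 = 16

16


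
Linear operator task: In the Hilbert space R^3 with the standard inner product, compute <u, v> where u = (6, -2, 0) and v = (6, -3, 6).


Computing the standard inner product <u, v> = sum u_i * v_i
= 6*6 + -2*-3 + 0*6
= 36 + 6 + 0
= 42

42


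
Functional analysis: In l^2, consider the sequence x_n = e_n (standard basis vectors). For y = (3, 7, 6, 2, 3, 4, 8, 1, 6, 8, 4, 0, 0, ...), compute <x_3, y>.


x_3 = e_3 is the standard basis vector with 1 in position 3.
<x_3, y> = y_3 = 6
As n -> infinity, <x_n, y> -> 0, confirming weak convergence of (x_n) to 0.

6


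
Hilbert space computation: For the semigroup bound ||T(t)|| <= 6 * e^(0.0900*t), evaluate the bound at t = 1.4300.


||T(1.4300)|| <= 6 * exp(0.0900 * 1.4300)
= 6 * exp(0.1287)
= 6 * 1.1373
= 6.8241

6.8241


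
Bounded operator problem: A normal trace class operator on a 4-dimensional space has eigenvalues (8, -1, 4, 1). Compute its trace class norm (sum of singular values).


For a normal operator, singular values equal |eigenvalues|.
Trace norm = sum |lambda_i| = 8 + 1 + 4 + 1
= 14

14


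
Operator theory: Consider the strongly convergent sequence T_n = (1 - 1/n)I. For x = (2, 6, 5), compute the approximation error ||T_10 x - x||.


T_10 x - x = (1 - 1/10)x - x = -x/10
||x|| = sqrt(65) = 8.0623
||T_10 x - x|| = ||x||/10 = 8.0623/10 = 0.8062

0.8062


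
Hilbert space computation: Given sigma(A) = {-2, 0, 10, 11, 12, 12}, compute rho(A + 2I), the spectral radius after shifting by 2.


Spectrum of A + 2I = {0, 2, 12, 13, 14, 14}
Spectral radius = max |lambda| over the shifted spectrum
= max(0, 2, 12, 13, 14, 14) = 14

14


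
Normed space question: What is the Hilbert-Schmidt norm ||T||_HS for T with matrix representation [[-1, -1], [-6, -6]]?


The Hilbert-Schmidt norm is sqrt(sum of squares of all entries).
Sum of squares = (-1)^2 + (-1)^2 + (-6)^2 + (-6)^2
= 1 + 1 + 36 + 36 = 74
||T||_HS = sqrt(74) = 8.6023

8.6023


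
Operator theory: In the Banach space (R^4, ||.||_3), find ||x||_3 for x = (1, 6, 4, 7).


The l^3 norm = (sum |x_i|^3)^(1/3)
Sum of 3th powers = 1 + 216 + 64 + 343 = 624
||x||_3 = (624)^(1/3) = 8.5453

8.5453


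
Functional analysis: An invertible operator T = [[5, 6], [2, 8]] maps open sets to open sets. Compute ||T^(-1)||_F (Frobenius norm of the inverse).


det(T) = 5*8 - 6*2 = 28
T^(-1) = (1/28) * [[8, -6], [-2, 5]] = [[0.2857, -0.2143], [-0.0714, 0.1786]]
||T^(-1)||_F^2 = 0.2857^2 + (-0.2143)^2 + (-0.0714)^2 + 0.1786^2 = 0.1645
||T^(-1)||_F = sqrt(0.1645) = 0.4056

0.4056


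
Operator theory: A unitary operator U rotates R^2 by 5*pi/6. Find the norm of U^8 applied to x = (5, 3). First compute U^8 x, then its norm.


U is a rotation by theta = 5*pi/6
U^8 = rotation by 8*theta = 40*pi/6 = 4*pi/6 (mod 2*pi)
cos(4*pi/6) = -0.5000, sin(4*pi/6) = 0.8660
U^8 x = (-0.5000 * 5 - 0.8660 * 3, 0.8660 * 5 + -0.5000 * 3)
= (-5.0981, 2.8301)
||U^8 x|| = sqrt((-5.0981)^2 + 2.8301^2) = sqrt(34.0000) = 5.8310

5.8310


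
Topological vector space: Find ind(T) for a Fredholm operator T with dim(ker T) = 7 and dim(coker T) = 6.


The Fredholm index is defined as ind(T) = dim(ker T) - dim(coker T)
= 7 - 6
= 1

1


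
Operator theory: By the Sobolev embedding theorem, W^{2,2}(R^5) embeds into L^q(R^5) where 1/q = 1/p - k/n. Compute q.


Using the Sobolev embedding formula: 1/q = 1/p - k/n
1/q = 1/2 - 2/5 = 1/10
q = 1/(1/10) = 10

10.0000


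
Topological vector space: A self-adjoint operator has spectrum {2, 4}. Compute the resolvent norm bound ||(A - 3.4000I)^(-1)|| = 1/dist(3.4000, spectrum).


dist(3.4000, {2, 4}) = min(|3.4000 - 2|, |3.4000 - 4|)
= min(1.4000, 0.6000) = 0.6000
Resolvent bound = 1/0.6000 = 1.6667

1.6667


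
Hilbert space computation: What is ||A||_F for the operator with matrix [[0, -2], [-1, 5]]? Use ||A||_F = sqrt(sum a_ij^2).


||A||_F^2 = sum a_ij^2
= 0^2 + (-2)^2 + (-1)^2 + 5^2
= 0 + 4 + 1 + 25 = 30
||A||_F = sqrt(30) = 5.4772

5.4772


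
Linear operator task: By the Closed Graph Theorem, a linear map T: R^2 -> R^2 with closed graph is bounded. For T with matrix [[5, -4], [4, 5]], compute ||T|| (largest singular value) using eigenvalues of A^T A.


A^T A = [[41, 0], [0, 41]]
trace(A^T A) = 82, det(A^T A) = 1681
discriminant = 82^2 - 4*1681 = 0
Largest eigenvalue of A^T A = (trace + sqrt(disc))/2 = 41.0000
||T|| = sqrt(41.0000) = 6.4031

6.4031


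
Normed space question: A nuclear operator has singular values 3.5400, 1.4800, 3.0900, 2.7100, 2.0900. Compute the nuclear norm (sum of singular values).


The nuclear norm is the sum of all singular values.
||T||_1 = 3.5400 + 1.4800 + 3.0900 + 2.7100 + 2.0900
= 12.9100

12.9100


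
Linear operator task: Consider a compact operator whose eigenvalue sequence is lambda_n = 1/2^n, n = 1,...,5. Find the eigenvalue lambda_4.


The eigenvalue formula gives lambda_4 = 1/2^4
= 1/16
= 0.0625

0.0625


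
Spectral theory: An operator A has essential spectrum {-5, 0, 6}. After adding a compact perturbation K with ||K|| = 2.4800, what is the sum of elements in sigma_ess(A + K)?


By Weyl's theorem, the essential spectrum is invariant under compact perturbations.
sigma_ess(A + K) = sigma_ess(A) = {-5, 0, 6}
Sum = -5 + 0 + 6 = 1

1


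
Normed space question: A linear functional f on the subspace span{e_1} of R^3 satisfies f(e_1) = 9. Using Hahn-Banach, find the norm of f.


The norm of f is given by ||f|| = sup_{||x||=1} |f(x)|.
On span{e_1}, ||e_1|| = 1, so ||f|| = |f(e_1)| / ||e_1||
= |9| / 1 = 9.0000

9.0000


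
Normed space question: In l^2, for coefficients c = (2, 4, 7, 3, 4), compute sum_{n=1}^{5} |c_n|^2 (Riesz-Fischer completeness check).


sum |c_n|^2 = 2^2 + 4^2 + 7^2 + 3^2 + 4^2
= 4 + 16 + 49 + 9 + 16
= 94

94


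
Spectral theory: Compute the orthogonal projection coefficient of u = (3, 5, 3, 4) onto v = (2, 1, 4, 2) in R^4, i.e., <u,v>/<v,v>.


Computing <u,v> = 3*2 + 5*1 + 3*4 + 4*2 = 31
Computing <v,v> = 2^2 + 1^2 + 4^2 + 2^2 = 25
Projection coefficient = 31/25 = 1.2400

1.2400


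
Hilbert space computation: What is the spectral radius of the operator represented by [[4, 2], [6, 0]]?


For a 2x2 matrix, eigenvalues satisfy lambda^2 - (trace)*lambda + det = 0
trace = 4 + 0 = 4
det = 4*0 - 2*6 = -12
discriminant = 4^2 - 4*(-12) = 64
spectral radius = max |eigenvalue| = 6.0000

6.0000


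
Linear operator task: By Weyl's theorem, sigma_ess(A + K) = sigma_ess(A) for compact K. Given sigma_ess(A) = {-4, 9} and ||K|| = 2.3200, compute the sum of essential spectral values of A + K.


By Weyl's theorem, the essential spectrum is invariant under compact perturbations.
sigma_ess(A + K) = sigma_ess(A) = {-4, 9}
Sum = -4 + 9 = 5

5


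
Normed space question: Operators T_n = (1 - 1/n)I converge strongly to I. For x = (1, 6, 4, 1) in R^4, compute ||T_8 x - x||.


T_8 x - x = (1 - 1/8)x - x = -x/8
||x|| = sqrt(54) = 7.3485
||T_8 x - x|| = ||x||/8 = 7.3485/8 = 0.9186

0.9186


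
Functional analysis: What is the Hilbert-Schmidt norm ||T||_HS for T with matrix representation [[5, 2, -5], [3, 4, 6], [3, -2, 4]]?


The Hilbert-Schmidt norm is sqrt(sum of squares of all entries).
Sum of squares = 5^2 + 2^2 + (-5)^2 + 3^2 + 4^2 + 6^2 + 3^2 + (-2)^2 + 4^2
= 25 + 4 + 25 + 9 + 16 + 36 + 9 + 4 + 16 = 144
||T||_HS = sqrt(144) = 12.0000

12.0000


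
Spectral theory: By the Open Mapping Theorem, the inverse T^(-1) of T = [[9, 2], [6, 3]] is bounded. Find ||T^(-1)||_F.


det(T) = 9*3 - 2*6 = 15
T^(-1) = (1/15) * [[3, -2], [-6, 9]] = [[0.2000, -0.1333], [-0.4000, 0.6000]]
||T^(-1)||_F^2 = 0.2000^2 + (-0.1333)^2 + (-0.4000)^2 + 0.6000^2 = 0.5778
||T^(-1)||_F = sqrt(0.5778) = 0.7601

0.7601


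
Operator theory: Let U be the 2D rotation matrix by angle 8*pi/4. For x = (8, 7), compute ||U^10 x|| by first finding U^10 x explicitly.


U is a rotation by theta = 8*pi/4
U^10 = rotation by 10*theta = 80*pi/4 = 0*pi/4 (mod 2*pi)
cos(0*pi/4) = 1.0000, sin(0*pi/4) = 0.0000
U^10 x = (1.0000 * 8 - 0.0000 * 7, 0.0000 * 8 + 1.0000 * 7)
= (8.0000, 7.0000)
||U^10 x|| = sqrt(8.0000^2 + 7.0000^2) = sqrt(113.0000) = 10.6301

10.6301


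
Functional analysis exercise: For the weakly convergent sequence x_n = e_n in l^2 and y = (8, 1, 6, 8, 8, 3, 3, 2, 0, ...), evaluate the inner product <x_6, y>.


x_6 = e_6 is the standard basis vector with 1 in position 6.
<x_6, y> = y_6 = 3
As n -> infinity, <x_n, y> -> 0, confirming weak convergence of (x_n) to 0.

3


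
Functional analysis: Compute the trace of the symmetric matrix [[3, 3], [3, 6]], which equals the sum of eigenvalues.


For a self-adjoint (symmetric) matrix, the eigenvalues are real.
The sum of eigenvalues equals the trace of the matrix.
trace = 3 + 6 = 9

9


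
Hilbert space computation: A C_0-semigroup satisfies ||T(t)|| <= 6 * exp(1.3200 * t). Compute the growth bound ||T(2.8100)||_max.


||T(2.8100)|| <= 6 * exp(1.3200 * 2.8100)
= 6 * exp(3.7092)
= 6 * 40.8211
= 244.9268

244.9268


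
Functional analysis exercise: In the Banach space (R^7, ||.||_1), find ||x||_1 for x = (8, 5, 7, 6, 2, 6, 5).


The l^1 norm equals the sum of absolute values of all components.
||x||_1 = 8 + 5 + 7 + 6 + 2 + 6 + 5
= 39

39.0000


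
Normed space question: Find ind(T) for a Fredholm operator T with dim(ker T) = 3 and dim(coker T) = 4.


The Fredholm index is defined as ind(T) = dim(ker T) - dim(coker T)
= 3 - 4
= -1

-1


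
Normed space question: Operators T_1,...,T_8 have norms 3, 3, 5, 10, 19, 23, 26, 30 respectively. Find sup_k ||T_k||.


By the Uniform Boundedness Principle, the supremum of norms is finite.
sup_k ||T_k|| = max(3, 3, 5, 10, 19, 23, 26, 30) = 30

30


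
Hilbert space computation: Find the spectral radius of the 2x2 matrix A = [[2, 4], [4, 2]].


For a 2x2 matrix, eigenvalues satisfy lambda^2 - (trace)*lambda + det = 0
trace = 2 + 2 = 4
det = 2*2 - 4*4 = -12
discriminant = 4^2 - 4*(-12) = 64
spectral radius = max |eigenvalue| = 6.0000

6.0000


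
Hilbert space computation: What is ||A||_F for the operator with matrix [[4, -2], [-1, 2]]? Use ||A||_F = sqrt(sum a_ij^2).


||A||_F^2 = sum a_ij^2
= 4^2 + (-2)^2 + (-1)^2 + 2^2
= 16 + 4 + 1 + 4 = 25
||A||_F = sqrt(25) = 5.0000

5.0000


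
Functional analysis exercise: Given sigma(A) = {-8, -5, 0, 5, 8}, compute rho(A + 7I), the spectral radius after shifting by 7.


Spectrum of A + 7I = {-1, 2, 7, 12, 15}
Spectral radius = max |lambda| over the shifted spectrum
= max(1, 2, 7, 12, 15) = 15

15


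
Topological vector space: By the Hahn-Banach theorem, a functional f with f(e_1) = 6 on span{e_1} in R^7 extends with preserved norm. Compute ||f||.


The norm of f is given by ||f|| = sup_{||x||=1} |f(x)|.
On span{e_1}, ||e_1|| = 1, so ||f|| = |f(e_1)| / ||e_1||
= |6| / 1 = 6.0000

6.0000


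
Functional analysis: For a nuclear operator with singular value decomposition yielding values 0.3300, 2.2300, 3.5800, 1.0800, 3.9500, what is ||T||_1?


The nuclear norm is the sum of all singular values.
||T||_1 = 0.3300 + 2.2300 + 3.5800 + 1.0800 + 3.9500
= 11.1700

11.1700


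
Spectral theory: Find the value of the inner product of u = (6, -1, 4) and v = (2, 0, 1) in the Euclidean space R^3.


Computing the standard inner product <u, v> = sum u_i * v_i
= 6*2 + -1*0 + 4*1
= 12 + 0 + 4
= 16

16


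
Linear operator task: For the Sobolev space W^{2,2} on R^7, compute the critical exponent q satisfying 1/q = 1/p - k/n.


Using the Sobolev embedding formula: 1/q = 1/p - k/n
1/q = 1/2 - 2/7 = 3/14
q = 1/(3/14) = 14/3 = 4.6667

4.6667


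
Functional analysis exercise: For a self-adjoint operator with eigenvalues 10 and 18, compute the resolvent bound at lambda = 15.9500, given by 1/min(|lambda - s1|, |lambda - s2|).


dist(15.9500, {10, 18}) = min(|15.9500 - 10|, |15.9500 - 18|)
= min(5.9500, 2.0500) = 2.0500
Resolvent bound = 1/2.0500 = 0.4878

0.4878


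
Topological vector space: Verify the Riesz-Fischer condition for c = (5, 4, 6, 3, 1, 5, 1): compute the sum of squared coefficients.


sum |c_n|^2 = 5^2 + 4^2 + 6^2 + 3^2 + 1^2 + 5^2 + 1^2
= 25 + 16 + 36 + 9 + 1 + 25 + 1
= 113

113


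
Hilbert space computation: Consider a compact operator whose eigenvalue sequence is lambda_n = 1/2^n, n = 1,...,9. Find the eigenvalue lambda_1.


The eigenvalue formula gives lambda_1 = 1/2^1
= 1/2
= 0.5000

0.5000


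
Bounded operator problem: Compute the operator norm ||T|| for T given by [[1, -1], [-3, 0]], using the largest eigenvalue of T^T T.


A^T A = [[10, -1], [-1, 1]]
trace(A^T A) = 11, det(A^T A) = 9
discriminant = 11^2 - 4*9 = 85
Largest eigenvalue of A^T A = (trace + sqrt(disc))/2 = 10.1098
||T|| = sqrt(10.1098) = 3.1796

3.1796


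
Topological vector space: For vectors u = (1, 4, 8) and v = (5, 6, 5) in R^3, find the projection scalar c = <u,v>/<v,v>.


Computing <u,v> = 1*5 + 4*6 + 8*5 = 69
Computing <v,v> = 5^2 + 6^2 + 5^2 = 86
Projection coefficient = 69/86 = 0.8023

0.8023


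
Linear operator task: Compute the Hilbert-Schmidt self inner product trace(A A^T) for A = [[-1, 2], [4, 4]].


trace(A * A^T) = sum of squares of all entries
= (-1)^2 + 2^2 + 4^2 + 4^2
= 1 + 4 + 16 + 16
= 37

37


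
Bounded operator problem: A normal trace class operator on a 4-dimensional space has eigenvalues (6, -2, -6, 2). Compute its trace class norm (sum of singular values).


For a normal operator, singular values equal |eigenvalues|.
Trace norm = sum |lambda_i| = 6 + 2 + 6 + 2
= 16

16


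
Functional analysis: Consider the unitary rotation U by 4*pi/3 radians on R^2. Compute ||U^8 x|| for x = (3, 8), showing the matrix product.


U is a rotation by theta = 4*pi/3
U^8 = rotation by 8*theta = 32*pi/3 = 2*pi/3 (mod 2*pi)
cos(2*pi/3) = -0.5000, sin(2*pi/3) = 0.8660
U^8 x = (-0.5000 * 3 - 0.8660 * 8, 0.8660 * 3 + -0.5000 * 8)
= (-8.4282, -1.4019)
||U^8 x|| = sqrt((-8.4282)^2 + (-1.4019)^2) = sqrt(73.0000) = 8.5440

8.5440


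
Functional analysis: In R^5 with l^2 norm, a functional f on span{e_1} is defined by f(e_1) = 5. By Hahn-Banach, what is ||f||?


The norm of f is given by ||f|| = sup_{||x||=1} |f(x)|.
On span{e_1}, ||e_1|| = 1, so ||f|| = |f(e_1)| / ||e_1||
= |5| / 1 = 5.0000

5.0000


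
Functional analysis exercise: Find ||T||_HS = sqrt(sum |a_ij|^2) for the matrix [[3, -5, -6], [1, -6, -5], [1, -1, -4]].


The Hilbert-Schmidt norm is sqrt(sum of squares of all entries).
Sum of squares = 3^2 + (-5)^2 + (-6)^2 + 1^2 + (-6)^2 + (-5)^2 + 1^2 + (-1)^2 + (-4)^2
= 9 + 25 + 36 + 1 + 36 + 25 + 1 + 1 + 16 = 150
||T||_HS = sqrt(150) = 12.2474

12.2474


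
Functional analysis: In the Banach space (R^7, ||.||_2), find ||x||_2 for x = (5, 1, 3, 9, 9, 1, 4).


The l^2 norm = (sum |x_i|^2)^(1/2)
Sum of 2th powers = 25 + 1 + 9 + 81 + 81 + 1 + 16 = 214
||x||_2 = (214)^(1/2) = 14.6287

14.6287


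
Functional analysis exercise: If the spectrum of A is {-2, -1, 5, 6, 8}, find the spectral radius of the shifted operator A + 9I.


Spectrum of A + 9I = {7, 8, 14, 15, 17}
Spectral radius = max |lambda| over the shifted spectrum
= max(7, 8, 14, 15, 17) = 17

17


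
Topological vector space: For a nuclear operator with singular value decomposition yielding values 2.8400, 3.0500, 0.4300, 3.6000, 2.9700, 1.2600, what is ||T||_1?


The nuclear norm is the sum of all singular values.
||T||_1 = 2.8400 + 3.0500 + 0.4300 + 3.6000 + 2.9700 + 1.2600
= 14.1500

14.1500


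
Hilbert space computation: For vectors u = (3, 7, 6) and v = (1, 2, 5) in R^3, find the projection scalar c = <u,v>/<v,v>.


Computing <u,v> = 3*1 + 7*2 + 6*5 = 47
Computing <v,v> = 1^2 + 2^2 + 5^2 = 30
Projection coefficient = 47/30 = 1.5667

1.5667


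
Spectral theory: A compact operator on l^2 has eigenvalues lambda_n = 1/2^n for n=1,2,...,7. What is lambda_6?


The eigenvalue formula gives lambda_6 = 1/2^6
= 1/64
= 0.0156

0.0156


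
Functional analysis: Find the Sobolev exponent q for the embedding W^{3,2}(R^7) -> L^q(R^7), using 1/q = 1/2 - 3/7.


Using the Sobolev embedding formula: 1/q = 1/p - k/n
1/q = 1/2 - 3/7 = 1/14
q = 1/(1/14) = 14

14.0000


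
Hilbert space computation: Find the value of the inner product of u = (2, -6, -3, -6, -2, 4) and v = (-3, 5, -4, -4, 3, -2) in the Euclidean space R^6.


Computing the standard inner product <u, v> = sum u_i * v_i
= 2*-3 + -6*5 + -3*-4 + -6*-4 + -2*3 + 4*-2
= -6 + -30 + 12 + 24 + -6 + -8
= -14

-14


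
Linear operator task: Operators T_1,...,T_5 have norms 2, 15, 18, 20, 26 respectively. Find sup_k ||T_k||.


By the Uniform Boundedness Principle, the supremum of norms is finite.
sup_k ||T_k|| = max(2, 15, 18, 20, 26) = 26

26


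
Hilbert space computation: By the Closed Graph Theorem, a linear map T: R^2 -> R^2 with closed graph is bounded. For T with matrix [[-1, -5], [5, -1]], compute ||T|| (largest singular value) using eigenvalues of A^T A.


A^T A = [[26, 0], [0, 26]]
trace(A^T A) = 52, det(A^T A) = 676
discriminant = 52^2 - 4*676 = 0
Largest eigenvalue of A^T A = (trace + sqrt(disc))/2 = 26.0000
||T|| = sqrt(26.0000) = 5.0990

5.0990


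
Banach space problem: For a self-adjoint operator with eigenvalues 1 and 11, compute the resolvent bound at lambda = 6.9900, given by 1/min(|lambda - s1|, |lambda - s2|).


dist(6.9900, {1, 11}) = min(|6.9900 - 1|, |6.9900 - 11|)
= min(5.9900, 4.0100) = 4.0100
Resolvent bound = 1/4.0100 = 0.2494

0.2494


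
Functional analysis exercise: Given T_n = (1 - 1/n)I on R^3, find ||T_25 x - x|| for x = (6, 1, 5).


T_25 x - x = (1 - 1/25)x - x = -x/25
||x|| = sqrt(62) = 7.8740
||T_25 x - x|| = ||x||/25 = 7.8740/25 = 0.3150

0.3150


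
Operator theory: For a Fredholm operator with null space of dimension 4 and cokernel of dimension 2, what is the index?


The Fredholm index is defined as ind(T) = dim(ker T) - dim(coker T)
= 4 - 2
= 2

2


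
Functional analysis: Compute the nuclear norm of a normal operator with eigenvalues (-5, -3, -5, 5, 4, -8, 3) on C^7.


For a normal operator, singular values equal |eigenvalues|.
Trace norm = sum |lambda_i| = 5 + 3 + 5 + 5 + 4 + 8 + 3
= 33

33


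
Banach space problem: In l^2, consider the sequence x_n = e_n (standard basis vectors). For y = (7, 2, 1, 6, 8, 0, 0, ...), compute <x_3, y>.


x_3 = e_3 is the standard basis vector with 1 in position 3.
<x_3, y> = y_3 = 1
As n -> infinity, <x_n, y> -> 0, confirming weak convergence of (x_n) to 0.

1


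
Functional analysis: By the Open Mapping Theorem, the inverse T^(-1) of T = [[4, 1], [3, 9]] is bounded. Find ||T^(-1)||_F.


det(T) = 4*9 - 1*3 = 33
T^(-1) = (1/33) * [[9, -1], [-3, 4]] = [[0.2727, -0.0303], [-0.0909, 0.1212]]
||T^(-1)||_F^2 = 0.2727^2 + (-0.0303)^2 + (-0.0909)^2 + 0.1212^2 = 0.0983
||T^(-1)||_F = sqrt(0.0983) = 0.3135

0.3135


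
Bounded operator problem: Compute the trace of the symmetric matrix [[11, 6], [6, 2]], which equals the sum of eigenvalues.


For a self-adjoint (symmetric) matrix, the eigenvalues are real.
The sum of eigenvalues equals the trace of the matrix.
trace = 11 + 2 = 13

13


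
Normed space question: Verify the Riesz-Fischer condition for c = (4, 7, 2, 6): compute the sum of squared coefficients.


sum |c_n|^2 = 4^2 + 7^2 + 2^2 + 6^2
= 16 + 49 + 4 + 36
= 105

105


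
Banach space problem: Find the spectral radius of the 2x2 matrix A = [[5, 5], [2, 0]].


For a 2x2 matrix, eigenvalues satisfy lambda^2 - (trace)*lambda + det = 0
trace = 5 + 0 = 5
det = 5*0 - 5*2 = -10
discriminant = 5^2 - 4*(-10) = 65
spectral radius = max |eigenvalue| = 6.5311

6.5311


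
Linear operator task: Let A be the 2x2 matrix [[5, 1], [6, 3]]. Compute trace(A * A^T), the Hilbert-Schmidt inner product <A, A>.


trace(A * A^T) = sum of squares of all entries
= 5^2 + 1^2 + 6^2 + 3^2
= 25 + 1 + 36 + 9
= 71

71


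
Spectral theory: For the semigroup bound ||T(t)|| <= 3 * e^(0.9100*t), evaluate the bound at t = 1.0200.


||T(1.0200)|| <= 3 * exp(0.9100 * 1.0200)
= 3 * exp(0.9282)
= 3 * 2.5300
= 7.5899

7.5899


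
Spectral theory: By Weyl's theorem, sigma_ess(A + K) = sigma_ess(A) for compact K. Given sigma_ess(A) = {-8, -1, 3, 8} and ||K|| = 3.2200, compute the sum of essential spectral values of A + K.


By Weyl's theorem, the essential spectrum is invariant under compact perturbations.
sigma_ess(A + K) = sigma_ess(A) = {-8, -1, 3, 8}
Sum = -8 + -1 + 3 + 8 = 2

2
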